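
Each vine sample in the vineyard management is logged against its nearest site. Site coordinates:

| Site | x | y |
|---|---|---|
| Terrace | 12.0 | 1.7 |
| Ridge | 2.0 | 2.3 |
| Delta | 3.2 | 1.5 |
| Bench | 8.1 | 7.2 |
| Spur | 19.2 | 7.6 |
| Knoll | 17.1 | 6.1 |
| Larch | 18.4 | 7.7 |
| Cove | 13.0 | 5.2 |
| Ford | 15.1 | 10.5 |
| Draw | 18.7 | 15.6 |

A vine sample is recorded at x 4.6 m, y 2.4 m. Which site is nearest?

Delta

Squared distances to each site:
Terrace: 55.250; Ridge: 6.770; Delta: 2.770; Bench: 35.290; Spur: 240.200; Knoll: 169.940; Larch: 218.530; Cove: 78.400; Ford: 175.860; Draw: 373.050.
Minimum at Delta.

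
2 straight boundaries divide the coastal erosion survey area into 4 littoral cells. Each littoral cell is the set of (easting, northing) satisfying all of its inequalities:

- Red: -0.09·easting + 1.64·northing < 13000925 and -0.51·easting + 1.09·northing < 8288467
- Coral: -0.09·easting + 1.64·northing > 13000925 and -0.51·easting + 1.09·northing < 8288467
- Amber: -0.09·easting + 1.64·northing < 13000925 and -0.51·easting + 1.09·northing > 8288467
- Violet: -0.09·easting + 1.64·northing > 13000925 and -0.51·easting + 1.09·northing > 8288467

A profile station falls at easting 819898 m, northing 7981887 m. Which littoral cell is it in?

Coral

-0.09·819898 + 1.64·7981887 = 13016503.860, which is > 13000925
-0.51·819898 + 1.09·7981887 = 8282108.850, which is < 8288467
This sign pattern matches Coral.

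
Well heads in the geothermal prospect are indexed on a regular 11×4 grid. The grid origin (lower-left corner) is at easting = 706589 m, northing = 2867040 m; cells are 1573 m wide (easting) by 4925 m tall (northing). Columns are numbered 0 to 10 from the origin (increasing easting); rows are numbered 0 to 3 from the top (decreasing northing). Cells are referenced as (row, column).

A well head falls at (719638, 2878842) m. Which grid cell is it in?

Column index: ⌊(719638 − 706589) / 1573⌋ = ⌊8.296⌋ = 8
Row offset from origin: ⌊(2878842 − 2867040) / 4925⌋ = ⌊2.396⌋ = 2 → row 1 (counted from top)

(1, 8)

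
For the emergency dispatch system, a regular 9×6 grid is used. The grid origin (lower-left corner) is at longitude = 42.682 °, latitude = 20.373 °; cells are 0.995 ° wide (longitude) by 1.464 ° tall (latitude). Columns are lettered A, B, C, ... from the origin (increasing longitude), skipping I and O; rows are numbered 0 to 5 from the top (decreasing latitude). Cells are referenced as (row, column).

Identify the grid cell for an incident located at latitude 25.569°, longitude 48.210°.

Column index: ⌊(48.210 − 42.682) / 0.995⌋ = ⌊5.556⌋ = 5 → column F
Row offset from origin: ⌊(25.569 − 20.373) / 1.464⌋ = ⌊3.549⌋ = 3 → row 2 (counted from top)

(2, F)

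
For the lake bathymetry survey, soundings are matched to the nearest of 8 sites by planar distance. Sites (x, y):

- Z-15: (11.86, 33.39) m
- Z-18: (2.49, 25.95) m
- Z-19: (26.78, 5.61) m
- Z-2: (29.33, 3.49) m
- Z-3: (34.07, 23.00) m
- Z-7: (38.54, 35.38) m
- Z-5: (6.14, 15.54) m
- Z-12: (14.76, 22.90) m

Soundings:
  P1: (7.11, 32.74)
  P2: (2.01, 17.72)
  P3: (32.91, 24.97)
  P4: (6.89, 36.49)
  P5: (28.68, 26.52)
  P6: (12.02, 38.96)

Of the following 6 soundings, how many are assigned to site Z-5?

P1 → Z-15
P2 → Z-5
P3 → Z-3
P4 → Z-15
P5 → Z-3
P6 → Z-15
1 of the 6 goes to Z-5.

1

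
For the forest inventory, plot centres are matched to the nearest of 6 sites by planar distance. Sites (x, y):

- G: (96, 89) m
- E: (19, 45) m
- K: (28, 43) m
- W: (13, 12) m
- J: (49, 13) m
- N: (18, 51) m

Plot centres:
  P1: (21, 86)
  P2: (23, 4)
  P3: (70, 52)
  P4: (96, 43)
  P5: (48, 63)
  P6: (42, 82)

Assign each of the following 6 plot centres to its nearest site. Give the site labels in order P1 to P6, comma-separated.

N, W, K, G, K, N

P1 → N (d²=1234.00)
P2 → W (d²=164.00)
P3 → K (d²=1845.00)
P4 → G (d²=2116.00)
P5 → K (d²=800.00)
P6 → N (d²=1537.00)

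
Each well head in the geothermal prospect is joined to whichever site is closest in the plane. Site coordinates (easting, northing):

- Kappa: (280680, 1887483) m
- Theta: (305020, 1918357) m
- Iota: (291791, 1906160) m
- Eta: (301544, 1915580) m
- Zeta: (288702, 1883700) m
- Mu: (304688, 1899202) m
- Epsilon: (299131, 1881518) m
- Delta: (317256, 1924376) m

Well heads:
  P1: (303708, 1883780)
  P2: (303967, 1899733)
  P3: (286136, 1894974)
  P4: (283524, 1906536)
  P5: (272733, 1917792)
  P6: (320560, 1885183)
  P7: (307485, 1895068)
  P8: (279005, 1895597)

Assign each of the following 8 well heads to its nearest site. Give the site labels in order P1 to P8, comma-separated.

Epsilon, Mu, Kappa, Iota, Iota, Mu, Mu, Kappa

P1 → Epsilon (d²=26065573.00)
P2 → Mu (d²=801802.00)
P3 → Kappa (d²=85883017.00)
P4 → Iota (d²=68484665.00)
P5 → Iota (d²=498510788.00)
P6 → Mu (d²=448452745.00)
P7 → Mu (d²=24913165.00)
P8 → Kappa (d²=68642621.00)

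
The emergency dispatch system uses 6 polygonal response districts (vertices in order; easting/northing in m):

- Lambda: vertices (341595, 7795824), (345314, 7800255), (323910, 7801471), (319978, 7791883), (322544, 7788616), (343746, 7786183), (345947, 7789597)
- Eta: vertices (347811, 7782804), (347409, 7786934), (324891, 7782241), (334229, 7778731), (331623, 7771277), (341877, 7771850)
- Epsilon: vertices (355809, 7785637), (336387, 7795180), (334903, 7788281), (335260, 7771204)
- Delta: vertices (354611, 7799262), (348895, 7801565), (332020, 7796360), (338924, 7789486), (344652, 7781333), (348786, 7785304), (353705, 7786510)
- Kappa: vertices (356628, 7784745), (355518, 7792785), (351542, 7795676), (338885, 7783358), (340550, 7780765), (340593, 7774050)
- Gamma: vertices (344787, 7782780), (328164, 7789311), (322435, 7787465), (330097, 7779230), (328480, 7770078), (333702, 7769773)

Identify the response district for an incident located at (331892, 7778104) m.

Cast a ray rightward from (331892, 7778104). For each polygon, the edges (by vertex number in listed order) whose endpoints lie on opposite sides of northing = 7778104, where each meets that height, and whether that is right or left of the point:
Lambda: no edge straddles that height → 0 crossings.
Eta: 4–5 at easting≈334009.8 (right), 6–1 at easting≈345264.9 (right) → 2 crossings.
Epsilon: 3–4 at easting≈335115.8 (right), 4–1 at easting≈345083.9 (right) → 2 crossings.
Delta: no edge straddles that height → 0 crossings.
Kappa: 5–6 at easting≈340567.0 (right), 6–1 at easting≈346671.2 (right) → 2 crossings.
Gamma: 4–5 at easting≈329898.1 (left), 6–1 at easting≈340802.0 (right) → 1 crossing.
Only Gamma has an odd count, so the point is inside Gamma.

Gamma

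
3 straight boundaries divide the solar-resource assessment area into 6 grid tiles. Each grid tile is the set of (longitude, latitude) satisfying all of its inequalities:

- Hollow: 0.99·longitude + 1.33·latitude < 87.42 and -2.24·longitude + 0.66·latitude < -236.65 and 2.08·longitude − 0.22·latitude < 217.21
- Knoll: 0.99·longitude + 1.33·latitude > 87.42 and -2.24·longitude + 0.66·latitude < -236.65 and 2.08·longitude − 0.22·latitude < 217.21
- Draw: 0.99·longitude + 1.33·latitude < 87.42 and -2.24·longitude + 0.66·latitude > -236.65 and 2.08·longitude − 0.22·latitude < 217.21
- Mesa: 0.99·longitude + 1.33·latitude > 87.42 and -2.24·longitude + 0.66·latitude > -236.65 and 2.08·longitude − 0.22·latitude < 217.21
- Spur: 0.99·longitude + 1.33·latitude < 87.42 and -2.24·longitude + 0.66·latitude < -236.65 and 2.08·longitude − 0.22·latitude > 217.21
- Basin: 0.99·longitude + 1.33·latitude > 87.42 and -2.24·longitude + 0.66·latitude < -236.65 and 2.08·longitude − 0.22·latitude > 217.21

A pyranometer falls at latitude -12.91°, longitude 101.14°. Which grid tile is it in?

0.99·101.14 + 1.33·-12.91 = 82.958, which is < 87.42
-2.24·101.14 + 0.66·-12.91 = -235.074, which is > -236.65
2.08·101.14 − 0.22·-12.91 = 213.211, which is < 217.21
This sign pattern matches Draw.

Draw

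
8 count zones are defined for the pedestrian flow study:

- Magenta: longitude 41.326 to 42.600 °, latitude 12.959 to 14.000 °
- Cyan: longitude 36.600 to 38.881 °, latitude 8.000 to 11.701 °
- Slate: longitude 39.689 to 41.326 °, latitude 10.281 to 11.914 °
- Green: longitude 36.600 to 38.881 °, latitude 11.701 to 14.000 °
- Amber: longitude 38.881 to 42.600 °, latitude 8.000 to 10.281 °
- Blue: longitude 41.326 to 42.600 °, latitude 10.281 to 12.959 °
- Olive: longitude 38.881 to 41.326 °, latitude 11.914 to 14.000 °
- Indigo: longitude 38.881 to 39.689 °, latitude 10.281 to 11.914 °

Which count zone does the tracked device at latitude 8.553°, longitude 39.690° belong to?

Amber

The point has longitude = 39.690 and latitude = 8.553.
Only Amber satisfies 38.881 ≤ longitude ≤ 42.600 and 8.000 ≤ latitude ≤ 10.281.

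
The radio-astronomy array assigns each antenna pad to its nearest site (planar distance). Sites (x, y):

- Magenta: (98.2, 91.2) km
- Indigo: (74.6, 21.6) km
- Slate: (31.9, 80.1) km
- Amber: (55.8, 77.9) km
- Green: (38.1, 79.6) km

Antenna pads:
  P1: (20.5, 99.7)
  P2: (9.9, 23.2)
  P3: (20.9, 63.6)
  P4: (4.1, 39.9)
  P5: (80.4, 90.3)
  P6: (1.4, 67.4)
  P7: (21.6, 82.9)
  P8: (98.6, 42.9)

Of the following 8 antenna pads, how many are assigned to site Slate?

6

P1 → Slate
P2 → Slate
P3 → Slate
P4 → Slate
P5 → Magenta
P6 → Slate
P7 → Slate
P8 → Indigo
6 of the 8 go to Slate.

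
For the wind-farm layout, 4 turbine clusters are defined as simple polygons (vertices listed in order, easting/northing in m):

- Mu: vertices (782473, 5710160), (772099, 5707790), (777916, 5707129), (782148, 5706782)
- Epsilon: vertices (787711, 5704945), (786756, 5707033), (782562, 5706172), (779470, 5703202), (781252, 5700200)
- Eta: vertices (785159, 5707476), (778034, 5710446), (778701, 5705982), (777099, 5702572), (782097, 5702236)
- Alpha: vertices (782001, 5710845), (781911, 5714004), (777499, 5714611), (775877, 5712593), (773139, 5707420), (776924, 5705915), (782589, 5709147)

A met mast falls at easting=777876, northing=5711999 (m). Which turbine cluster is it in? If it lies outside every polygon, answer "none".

Cast a ray rightward from (777876, 5711999). For each polygon, the edges (by vertex number in listed order) whose endpoints lie on opposite sides of northing = 5711999, where each meets that height, and whether that is right or left of the point:
Mu: no edge straddles that height → 0 crossings.
Epsilon: no edge straddles that height → 0 crossings.
Eta: no edge straddles that height → 0 crossings.
Alpha: 1–2 at easting≈781968.1 (right), 4–5 at easting≈775562.6 (left) → 1 crossing.
Only Alpha has an odd count, so the point is inside Alpha.

Alpha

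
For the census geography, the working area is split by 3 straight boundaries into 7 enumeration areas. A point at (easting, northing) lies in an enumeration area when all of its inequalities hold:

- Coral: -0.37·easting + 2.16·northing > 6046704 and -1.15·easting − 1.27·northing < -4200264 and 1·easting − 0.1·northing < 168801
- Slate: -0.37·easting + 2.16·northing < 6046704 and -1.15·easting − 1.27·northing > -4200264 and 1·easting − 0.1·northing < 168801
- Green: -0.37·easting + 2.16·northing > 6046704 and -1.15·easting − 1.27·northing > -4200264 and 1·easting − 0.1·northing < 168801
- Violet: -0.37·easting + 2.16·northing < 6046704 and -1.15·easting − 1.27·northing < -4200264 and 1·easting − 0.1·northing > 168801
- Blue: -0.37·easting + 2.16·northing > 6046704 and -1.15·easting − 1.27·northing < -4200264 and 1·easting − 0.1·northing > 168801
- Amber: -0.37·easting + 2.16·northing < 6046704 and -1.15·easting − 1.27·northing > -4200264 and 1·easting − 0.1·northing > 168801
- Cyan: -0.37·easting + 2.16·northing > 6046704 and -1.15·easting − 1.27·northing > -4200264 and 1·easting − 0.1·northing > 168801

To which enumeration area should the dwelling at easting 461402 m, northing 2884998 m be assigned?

-0.37·461402 + 2.16·2884998 = 6060876.940, which is > 6046704
-1.15·461402 − 1.27·2884998 = -4194559.760, which is > -4200264
1·461402 − 0.1·2884998 = 172902.200, which is > 168801
This sign pattern matches Cyan.

Cyan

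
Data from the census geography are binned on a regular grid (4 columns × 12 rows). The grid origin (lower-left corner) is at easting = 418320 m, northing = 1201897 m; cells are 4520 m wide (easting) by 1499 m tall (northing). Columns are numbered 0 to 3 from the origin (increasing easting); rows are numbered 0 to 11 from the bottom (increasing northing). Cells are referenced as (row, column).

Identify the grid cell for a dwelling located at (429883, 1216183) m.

Column index: ⌊(429883 − 418320) / 4520⌋ = ⌊2.558⌋ = 2
Row offset from origin: ⌊(1216183 − 1201897) / 1499⌋ = ⌊9.530⌋ = 9 → row 9

(9, 2)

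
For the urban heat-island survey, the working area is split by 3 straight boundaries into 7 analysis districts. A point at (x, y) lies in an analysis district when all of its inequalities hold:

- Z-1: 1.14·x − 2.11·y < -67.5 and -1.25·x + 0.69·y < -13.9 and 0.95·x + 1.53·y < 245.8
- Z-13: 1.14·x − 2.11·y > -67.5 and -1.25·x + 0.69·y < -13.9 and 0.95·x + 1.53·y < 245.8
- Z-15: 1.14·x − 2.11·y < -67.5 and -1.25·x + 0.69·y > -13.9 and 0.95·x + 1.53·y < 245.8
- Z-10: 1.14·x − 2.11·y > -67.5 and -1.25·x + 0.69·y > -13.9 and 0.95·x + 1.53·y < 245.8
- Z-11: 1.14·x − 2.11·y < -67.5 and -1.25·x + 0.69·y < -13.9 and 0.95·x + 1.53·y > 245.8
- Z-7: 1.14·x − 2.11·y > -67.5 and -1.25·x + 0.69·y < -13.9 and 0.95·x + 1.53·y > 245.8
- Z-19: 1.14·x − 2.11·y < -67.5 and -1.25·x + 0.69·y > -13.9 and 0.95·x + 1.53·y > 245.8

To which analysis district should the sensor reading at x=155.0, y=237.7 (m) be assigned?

Z-11

1.14·155.0 − 2.11·237.7 = -324.847, which is < -67.5
-1.25·155.0 + 0.69·237.7 = -29.737, which is < -13.9
0.95·155.0 + 1.53·237.7 = 510.931, which is > 245.8
This sign pattern matches Z-11.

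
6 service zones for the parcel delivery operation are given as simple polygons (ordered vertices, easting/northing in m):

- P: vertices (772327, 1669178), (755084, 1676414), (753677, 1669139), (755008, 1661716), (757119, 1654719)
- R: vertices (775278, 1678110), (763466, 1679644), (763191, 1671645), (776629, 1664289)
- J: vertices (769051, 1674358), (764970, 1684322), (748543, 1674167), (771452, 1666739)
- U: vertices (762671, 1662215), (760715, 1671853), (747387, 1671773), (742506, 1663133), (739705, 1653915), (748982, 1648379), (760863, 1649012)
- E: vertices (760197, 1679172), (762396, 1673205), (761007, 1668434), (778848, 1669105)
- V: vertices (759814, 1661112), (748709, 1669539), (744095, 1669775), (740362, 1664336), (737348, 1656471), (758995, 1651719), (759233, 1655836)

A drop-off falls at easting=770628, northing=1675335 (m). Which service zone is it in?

Cast a ray rightward from (770628, 1675335). For each polygon, the edges (by vertex number in listed order) whose endpoints lie on opposite sides of northing = 1675335, where each meets that height, and whether that is right or left of the point:
P: 1–2 at easting≈757655.2 (left), 2–3 at easting≈754875.3 (left) → 0 crossings.
R: 2–3 at easting≈763317.9 (left), 4–1 at easting≈775549.3 (right) → 1 crossing.
J: 1–2 at easting≈768650.8 (left), 2–3 at easting≈750432.4 (left) → 0 crossings.
U: no edge straddles that height → 0 crossings.
E: 1–2 at easting≈761611.0 (left), 4–1 at easting≈767305.8 (left) → 0 crossings.
V: no edge straddles that height → 0 crossings.
Only R has an odd count, so the point is inside R.

R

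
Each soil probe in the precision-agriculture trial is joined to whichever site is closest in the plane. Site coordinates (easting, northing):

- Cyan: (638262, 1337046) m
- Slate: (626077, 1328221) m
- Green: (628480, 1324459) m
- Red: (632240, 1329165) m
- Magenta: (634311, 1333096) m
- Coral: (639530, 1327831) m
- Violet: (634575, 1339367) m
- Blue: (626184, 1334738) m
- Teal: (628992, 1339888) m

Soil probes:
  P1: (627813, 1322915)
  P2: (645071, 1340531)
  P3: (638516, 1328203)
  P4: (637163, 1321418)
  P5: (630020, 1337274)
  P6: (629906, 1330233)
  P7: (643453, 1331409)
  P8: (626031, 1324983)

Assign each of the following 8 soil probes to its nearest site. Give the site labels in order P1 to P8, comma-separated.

P1 → Green (d²=2828825.00)
P2 → Cyan (d²=58507706.00)
P3 → Coral (d²=1166580.00)
P4 → Coral (d²=46729258.00)
P5 → Teal (d²=7889780.00)
P6 → Red (d²=6588180.00)
P7 → Coral (d²=28192013.00)
P8 → Green (d²=6272177.00)

Green, Cyan, Coral, Coral, Teal, Red, Coral, Green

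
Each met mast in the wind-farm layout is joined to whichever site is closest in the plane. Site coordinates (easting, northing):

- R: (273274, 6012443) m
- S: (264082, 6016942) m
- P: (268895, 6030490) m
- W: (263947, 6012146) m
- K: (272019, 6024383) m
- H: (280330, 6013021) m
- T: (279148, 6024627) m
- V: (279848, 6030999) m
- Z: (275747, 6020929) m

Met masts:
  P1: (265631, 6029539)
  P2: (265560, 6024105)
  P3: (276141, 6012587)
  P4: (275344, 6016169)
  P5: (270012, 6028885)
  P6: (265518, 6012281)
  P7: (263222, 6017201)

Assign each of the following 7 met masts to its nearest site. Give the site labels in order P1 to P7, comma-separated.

P, K, R, R, P, W, S

P1 → P (d²=11558097.00)
P2 → K (d²=41795965.00)
P3 → R (d²=8240425.00)
P4 → R (d²=18167976.00)
P5 → P (d²=3823714.00)
P6 → W (d²=2486266.00)
P7 → S (d²=806681.00)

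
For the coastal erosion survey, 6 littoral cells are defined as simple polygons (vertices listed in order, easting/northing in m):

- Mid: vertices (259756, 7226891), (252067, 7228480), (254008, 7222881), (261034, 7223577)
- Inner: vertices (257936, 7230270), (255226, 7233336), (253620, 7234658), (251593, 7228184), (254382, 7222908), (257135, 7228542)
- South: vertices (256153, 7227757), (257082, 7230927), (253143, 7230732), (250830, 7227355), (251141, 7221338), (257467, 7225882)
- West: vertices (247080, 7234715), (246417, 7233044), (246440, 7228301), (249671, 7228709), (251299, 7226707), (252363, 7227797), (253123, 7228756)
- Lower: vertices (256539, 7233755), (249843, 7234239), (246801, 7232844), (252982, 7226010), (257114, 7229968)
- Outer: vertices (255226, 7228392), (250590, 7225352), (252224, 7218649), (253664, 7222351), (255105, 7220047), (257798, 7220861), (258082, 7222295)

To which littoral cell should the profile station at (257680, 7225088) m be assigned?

Cast a ray rightward from (257680, 7225088). For each polygon, the edges (by vertex number in listed order) whose endpoints lie on opposite sides of northing = 7225088, where each meets that height, and whether that is right or left of the point:
Mid: 2–3 at easting≈253242.9 (left), 4–1 at easting≈260451.3 (right) → 1 crossing.
Inner: 4–5 at easting≈253229.6 (left), 5–6 at easting≈255447.2 (left) → 0 crossings.
South: 4–5 at easting≈250947.2 (left), 5–6 at easting≈256361.6 (left) → 0 crossings.
West: no edge straddles that height → 0 crossings.
Lower: no edge straddles that height → 0 crossings.
Outer: 2–3 at easting≈250654.4 (left), 7–1 at easting≈256773.7 (left) → 0 crossings.
Only Mid has an odd count, so the point is inside Mid.

Mid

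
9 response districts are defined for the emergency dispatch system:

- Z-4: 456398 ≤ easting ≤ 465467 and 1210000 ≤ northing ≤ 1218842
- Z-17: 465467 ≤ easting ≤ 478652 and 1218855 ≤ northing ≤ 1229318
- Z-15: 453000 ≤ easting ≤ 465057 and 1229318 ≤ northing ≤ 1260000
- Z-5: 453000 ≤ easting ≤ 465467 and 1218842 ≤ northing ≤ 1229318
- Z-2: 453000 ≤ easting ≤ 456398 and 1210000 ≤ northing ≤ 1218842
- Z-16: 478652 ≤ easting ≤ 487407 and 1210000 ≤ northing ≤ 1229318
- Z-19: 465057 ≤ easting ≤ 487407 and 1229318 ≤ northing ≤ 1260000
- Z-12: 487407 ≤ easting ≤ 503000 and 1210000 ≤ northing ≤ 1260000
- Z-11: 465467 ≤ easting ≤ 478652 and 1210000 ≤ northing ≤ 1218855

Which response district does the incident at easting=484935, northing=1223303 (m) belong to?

The point has easting = 484935 and northing = 1223303.
Only Z-16 satisfies 478652 ≤ easting ≤ 487407 and 1210000 ≤ northing ≤ 1229318.

Z-16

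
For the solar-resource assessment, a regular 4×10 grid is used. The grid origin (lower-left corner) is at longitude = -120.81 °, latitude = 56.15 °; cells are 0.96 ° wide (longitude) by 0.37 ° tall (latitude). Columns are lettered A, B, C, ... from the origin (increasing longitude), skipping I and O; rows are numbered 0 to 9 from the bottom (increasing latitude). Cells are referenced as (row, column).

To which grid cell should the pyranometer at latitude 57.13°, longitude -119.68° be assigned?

(2, B)

Column index: ⌊(-119.68 − -120.81) / 0.96⌋ = ⌊1.177⌋ = 1 → column B
Row offset from origin: ⌊(57.13 − 56.15) / 0.37⌋ = ⌊2.649⌋ = 2 → row 2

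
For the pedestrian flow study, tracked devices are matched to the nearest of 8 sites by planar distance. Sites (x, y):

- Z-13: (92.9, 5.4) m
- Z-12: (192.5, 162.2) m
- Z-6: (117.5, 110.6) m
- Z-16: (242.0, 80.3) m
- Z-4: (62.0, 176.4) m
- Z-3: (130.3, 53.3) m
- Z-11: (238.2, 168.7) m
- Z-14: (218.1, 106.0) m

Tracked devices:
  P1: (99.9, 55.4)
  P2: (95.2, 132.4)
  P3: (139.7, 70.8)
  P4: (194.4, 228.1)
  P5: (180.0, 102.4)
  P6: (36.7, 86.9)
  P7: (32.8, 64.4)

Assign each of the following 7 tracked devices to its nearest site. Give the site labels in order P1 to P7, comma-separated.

Z-3, Z-6, Z-3, Z-12, Z-14, Z-6, Z-13

P1 → Z-3 (d²=928.57)
P2 → Z-6 (d²=972.53)
P3 → Z-3 (d²=394.61)
P4 → Z-12 (d²=4346.42)
P5 → Z-14 (d²=1464.57)
P6 → Z-6 (d²=7090.33)
P7 → Z-13 (d²=7093.01)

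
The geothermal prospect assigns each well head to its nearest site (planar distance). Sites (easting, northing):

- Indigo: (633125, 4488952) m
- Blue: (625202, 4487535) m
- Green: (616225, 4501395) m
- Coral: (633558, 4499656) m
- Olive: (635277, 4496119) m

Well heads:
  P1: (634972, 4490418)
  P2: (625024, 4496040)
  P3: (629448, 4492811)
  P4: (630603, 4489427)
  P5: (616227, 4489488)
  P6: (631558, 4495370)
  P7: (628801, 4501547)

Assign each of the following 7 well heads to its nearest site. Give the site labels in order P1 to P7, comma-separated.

P1 → Indigo (d²=5560565.00)
P2 → Blue (d²=72366709.00)
P3 → Indigo (d²=28412210.00)
P4 → Indigo (d²=6586109.00)
P5 → Blue (d²=84364834.00)
P6 → Olive (d²=14391962.00)
P7 → Coral (d²=26204930.00)

Indigo, Blue, Indigo, Indigo, Blue, Olive, Coral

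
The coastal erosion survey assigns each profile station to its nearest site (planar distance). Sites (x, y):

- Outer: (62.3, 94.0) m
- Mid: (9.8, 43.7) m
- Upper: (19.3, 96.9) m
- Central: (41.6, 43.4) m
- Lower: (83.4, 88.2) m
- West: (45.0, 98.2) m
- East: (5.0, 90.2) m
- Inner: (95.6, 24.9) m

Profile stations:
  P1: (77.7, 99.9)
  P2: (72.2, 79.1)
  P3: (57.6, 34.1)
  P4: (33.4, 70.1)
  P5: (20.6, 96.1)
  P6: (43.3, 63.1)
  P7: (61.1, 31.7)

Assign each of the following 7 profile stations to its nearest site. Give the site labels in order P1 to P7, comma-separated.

Lower, Lower, Central, Central, Upper, Central, Central

P1 → Lower (d²=169.38)
P2 → Lower (d²=208.25)
P3 → Central (d²=342.49)
P4 → Central (d²=780.13)
P5 → Upper (d²=2.33)
P6 → Central (d²=390.98)
P7 → Central (d²=517.14)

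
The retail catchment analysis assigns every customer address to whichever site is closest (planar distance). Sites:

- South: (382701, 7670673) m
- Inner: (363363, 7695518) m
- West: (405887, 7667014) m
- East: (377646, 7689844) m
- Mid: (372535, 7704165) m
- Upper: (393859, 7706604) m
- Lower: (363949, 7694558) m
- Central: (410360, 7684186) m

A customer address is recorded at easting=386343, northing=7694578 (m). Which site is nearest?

Squared distances to each site:
South: 584713189.000; Inner: 528964000.000; West: 1141742032.000; East: 98048565.000; Mid: 282571433.000; Upper: 201114932.000; Lower: 501491636.000; Central: 684809953.000.
Minimum at East.

East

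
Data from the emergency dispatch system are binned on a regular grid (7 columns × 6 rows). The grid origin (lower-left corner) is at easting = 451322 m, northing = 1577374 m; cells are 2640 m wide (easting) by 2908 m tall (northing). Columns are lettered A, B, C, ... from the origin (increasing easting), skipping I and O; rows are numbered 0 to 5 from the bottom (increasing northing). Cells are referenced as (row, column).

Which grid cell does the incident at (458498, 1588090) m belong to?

Column index: ⌊(458498 − 451322) / 2640⌋ = ⌊2.718⌋ = 2 → column C
Row offset from origin: ⌊(1588090 − 1577374) / 2908⌋ = ⌊3.685⌋ = 3 → row 3

(3, C)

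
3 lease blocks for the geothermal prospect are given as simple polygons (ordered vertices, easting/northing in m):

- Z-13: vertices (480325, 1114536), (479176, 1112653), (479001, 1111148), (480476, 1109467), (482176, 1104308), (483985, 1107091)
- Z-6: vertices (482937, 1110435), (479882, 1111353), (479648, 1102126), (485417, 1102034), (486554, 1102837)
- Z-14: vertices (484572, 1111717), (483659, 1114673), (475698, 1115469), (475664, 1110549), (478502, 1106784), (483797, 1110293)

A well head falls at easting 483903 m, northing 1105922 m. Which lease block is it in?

Cast a ray rightward from (483903, 1105922). For each polygon, the edges (by vertex number in listed order) whose endpoints lie on opposite sides of northing = 1105922, where each meets that height, and whether that is right or left of the point:
Z-13: 4–5 at easting≈481644.2 (left), 5–6 at easting≈483225.1 (left) → 0 crossings.
Z-6: 2–3 at easting≈479744.3 (left), 5–1 at easting≈485085.4 (right) → 1 crossing.
Z-14: no edge straddles that height → 0 crossings.
Only Z-6 has an odd count, so the point is inside Z-6.

Z-6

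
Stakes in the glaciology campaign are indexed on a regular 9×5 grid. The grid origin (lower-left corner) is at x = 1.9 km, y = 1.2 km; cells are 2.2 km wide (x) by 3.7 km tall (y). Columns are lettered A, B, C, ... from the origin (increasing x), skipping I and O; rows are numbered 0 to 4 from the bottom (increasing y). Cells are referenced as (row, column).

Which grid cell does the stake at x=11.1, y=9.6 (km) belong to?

(2, E)

Column index: ⌊(11.1 − 1.9) / 2.2⌋ = ⌊4.182⌋ = 4 → column E
Row offset from origin: ⌊(9.6 − 1.2) / 3.7⌋ = ⌊2.270⌋ = 2 → row 2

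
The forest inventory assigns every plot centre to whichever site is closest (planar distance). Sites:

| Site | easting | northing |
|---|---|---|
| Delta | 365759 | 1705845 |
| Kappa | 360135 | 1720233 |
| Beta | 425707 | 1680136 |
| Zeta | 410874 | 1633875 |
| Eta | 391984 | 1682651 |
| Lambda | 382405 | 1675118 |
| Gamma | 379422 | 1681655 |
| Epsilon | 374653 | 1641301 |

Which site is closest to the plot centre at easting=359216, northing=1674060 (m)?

Gamma

Squared distances to each site:
Delta: 1053097074.000; Kappa: 2132790490.000; Beta: 4457970857.000; Zeta: 4283383189.000; Eta: 1147547105.000; Lambda: 538849085.000; Gamma: 465966461.000; Epsilon: 1311453050.000.
Minimum at Gamma.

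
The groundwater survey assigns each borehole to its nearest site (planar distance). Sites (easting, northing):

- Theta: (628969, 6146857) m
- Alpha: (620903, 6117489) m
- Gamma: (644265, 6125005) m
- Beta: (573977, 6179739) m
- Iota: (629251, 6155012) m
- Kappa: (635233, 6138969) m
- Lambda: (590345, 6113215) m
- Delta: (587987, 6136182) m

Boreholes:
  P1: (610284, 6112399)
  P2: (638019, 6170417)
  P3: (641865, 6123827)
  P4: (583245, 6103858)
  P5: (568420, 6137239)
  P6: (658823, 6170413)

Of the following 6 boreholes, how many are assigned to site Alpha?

1

P1 → Alpha
P2 → Iota
P3 → Gamma
P4 → Lambda
P5 → Delta
P6 → Iota
1 of the 6 goes to Alpha.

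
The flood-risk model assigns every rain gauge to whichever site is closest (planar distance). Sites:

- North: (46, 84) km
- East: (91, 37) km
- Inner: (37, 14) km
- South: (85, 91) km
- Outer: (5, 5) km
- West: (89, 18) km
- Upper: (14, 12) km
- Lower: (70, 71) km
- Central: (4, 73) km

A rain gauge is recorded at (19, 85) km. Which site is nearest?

Central

Squared distances to each site:
North: 730.000; East: 7488.000; Inner: 5365.000; South: 4392.000; Outer: 6596.000; West: 9389.000; Upper: 5354.000; Lower: 2797.000; Central: 369.000.
Minimum at Central.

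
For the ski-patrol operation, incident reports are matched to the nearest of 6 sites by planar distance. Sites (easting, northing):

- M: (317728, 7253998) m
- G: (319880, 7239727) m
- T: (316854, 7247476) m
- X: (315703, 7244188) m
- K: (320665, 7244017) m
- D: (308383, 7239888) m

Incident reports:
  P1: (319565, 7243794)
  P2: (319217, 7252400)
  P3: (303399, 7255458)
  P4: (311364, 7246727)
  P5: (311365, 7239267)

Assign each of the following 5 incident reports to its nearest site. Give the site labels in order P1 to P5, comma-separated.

K, M, M, X, D

P1 → K (d²=1259729.00)
P2 → M (d²=4770725.00)
P3 → M (d²=207451841.00)
P4 → X (d²=25273442.00)
P5 → D (d²=9277965.00)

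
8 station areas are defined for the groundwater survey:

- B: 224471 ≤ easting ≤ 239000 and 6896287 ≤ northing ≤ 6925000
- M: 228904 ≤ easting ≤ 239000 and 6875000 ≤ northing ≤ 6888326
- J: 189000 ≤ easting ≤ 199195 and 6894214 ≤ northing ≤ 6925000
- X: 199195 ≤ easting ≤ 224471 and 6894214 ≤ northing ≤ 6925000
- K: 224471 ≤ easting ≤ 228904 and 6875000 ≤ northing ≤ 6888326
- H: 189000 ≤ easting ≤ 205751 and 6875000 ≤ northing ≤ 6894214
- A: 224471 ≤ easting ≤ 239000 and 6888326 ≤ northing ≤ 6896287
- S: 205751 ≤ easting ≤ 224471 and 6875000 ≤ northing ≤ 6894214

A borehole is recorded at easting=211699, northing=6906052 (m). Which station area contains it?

The point has easting = 211699 and northing = 6906052.
Only X satisfies 199195 ≤ easting ≤ 224471 and 6894214 ≤ northing ≤ 6925000.

X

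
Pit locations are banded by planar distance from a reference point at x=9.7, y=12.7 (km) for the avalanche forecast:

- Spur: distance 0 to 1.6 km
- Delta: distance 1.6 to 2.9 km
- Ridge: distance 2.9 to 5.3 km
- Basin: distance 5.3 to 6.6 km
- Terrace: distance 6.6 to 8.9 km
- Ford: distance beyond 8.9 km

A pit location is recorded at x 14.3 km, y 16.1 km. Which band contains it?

Basin

Distance = √((14.3−9.7)² + (16.1−12.7)²) = √(21.160 + 11.560) = 5.720 km.
5.3 ≤ 5.720 < 6.6 → Basin.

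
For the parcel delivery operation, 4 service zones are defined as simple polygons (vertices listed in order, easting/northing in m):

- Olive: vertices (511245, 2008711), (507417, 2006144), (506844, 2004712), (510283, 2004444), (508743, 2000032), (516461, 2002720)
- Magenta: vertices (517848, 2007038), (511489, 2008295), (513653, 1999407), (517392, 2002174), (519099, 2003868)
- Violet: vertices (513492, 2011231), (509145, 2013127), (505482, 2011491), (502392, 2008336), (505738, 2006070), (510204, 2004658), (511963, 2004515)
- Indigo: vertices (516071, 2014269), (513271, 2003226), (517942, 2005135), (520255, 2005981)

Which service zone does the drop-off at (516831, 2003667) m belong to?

Cast a ray rightward from (516831, 2003667). For each polygon, the edges (by vertex number in listed order) whose endpoints lie on opposite sides of northing = 2003667, where each meets that height, and whether that is right or left of the point:
Olive: 4–5 at easting≈510011.8 (left), 6–1 at easting≈515636.5 (left) → 0 crossings.
Magenta: 2–3 at easting≈512615.8 (left), 4–5 at easting≈518896.5 (right) → 1 crossing.
Violet: no edge straddles that height → 0 crossings.
Indigo: 1–2 at easting≈513382.8 (left), 2–3 at easting≈514350.1 (left) → 0 crossings.
Only Magenta has an odd count, so the point is inside Magenta.

Magenta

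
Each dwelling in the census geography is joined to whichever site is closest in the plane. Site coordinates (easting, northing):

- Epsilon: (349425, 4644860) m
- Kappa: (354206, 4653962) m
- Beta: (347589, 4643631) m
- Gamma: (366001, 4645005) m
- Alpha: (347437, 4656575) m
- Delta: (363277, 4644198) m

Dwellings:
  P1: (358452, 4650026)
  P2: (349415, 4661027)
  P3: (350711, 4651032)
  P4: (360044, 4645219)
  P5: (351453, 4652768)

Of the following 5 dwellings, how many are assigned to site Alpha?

P1 → Kappa
P2 → Alpha
P3 → Kappa
P4 → Delta
P5 → Kappa
1 of the 5 goes to Alpha.

1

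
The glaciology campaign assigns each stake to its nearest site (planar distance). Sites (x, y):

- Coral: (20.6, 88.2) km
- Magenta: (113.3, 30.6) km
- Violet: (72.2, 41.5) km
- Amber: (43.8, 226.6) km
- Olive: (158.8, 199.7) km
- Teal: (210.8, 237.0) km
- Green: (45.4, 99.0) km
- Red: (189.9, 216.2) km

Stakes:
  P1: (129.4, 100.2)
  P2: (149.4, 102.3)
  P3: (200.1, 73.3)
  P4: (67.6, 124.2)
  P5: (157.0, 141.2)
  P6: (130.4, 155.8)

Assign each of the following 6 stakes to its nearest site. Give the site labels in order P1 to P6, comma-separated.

P1 → Magenta (d²=5103.37)
P2 → Magenta (d²=6444.10)
P3 → Magenta (d²=9357.53)
P4 → Green (d²=1127.88)
P5 → Olive (d²=3425.49)
P6 → Olive (d²=2733.77)

Magenta, Magenta, Magenta, Green, Olive, Olive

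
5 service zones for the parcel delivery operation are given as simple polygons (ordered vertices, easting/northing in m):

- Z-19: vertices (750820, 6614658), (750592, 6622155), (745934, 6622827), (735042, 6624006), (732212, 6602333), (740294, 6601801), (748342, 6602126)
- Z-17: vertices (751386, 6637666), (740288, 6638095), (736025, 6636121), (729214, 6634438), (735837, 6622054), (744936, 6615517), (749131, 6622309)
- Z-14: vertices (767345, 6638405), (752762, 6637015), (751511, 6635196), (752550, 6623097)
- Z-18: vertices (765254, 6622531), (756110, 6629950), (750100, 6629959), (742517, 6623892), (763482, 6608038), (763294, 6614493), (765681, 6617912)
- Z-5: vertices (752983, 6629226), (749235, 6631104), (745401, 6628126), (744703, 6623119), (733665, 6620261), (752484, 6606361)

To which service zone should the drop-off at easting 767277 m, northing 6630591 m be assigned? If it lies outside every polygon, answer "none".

none

Cast a ray rightward from (767277, 6630591). For each polygon, the edges (by vertex number in listed order) whose endpoints lie on opposite sides of northing = 6630591, where each meets that height, and whether that is right or left of the point:
Z-19: no edge straddles that height → 0 crossings.
Z-17: 4–5 at easting≈731271.4 (left), 7–1 at easting≈750347.1 (left) → 0 crossings.
Z-14: 3–4 at easting≈751906.5 (left), 4–1 at easting≈759792.9 (left) → 0 crossings.
Z-18: no edge straddles that height → 0 crossings.
Z-5: 1–2 at easting≈750258.8 (left), 2–3 at easting≈748574.5 (left) → 0 crossings.
All counts are even, so the point lies outside every listed polygon.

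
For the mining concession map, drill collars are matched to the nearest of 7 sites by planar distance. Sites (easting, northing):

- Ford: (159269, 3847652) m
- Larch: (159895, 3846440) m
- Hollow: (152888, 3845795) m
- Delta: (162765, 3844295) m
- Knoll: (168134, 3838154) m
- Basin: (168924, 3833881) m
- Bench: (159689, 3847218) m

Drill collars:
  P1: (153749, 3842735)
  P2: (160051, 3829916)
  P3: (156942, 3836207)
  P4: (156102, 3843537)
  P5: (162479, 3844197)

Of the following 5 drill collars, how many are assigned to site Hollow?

2

P1 → Hollow
P2 → Basin
P3 → Delta
P4 → Hollow
P5 → Delta
2 of the 5 go to Hollow.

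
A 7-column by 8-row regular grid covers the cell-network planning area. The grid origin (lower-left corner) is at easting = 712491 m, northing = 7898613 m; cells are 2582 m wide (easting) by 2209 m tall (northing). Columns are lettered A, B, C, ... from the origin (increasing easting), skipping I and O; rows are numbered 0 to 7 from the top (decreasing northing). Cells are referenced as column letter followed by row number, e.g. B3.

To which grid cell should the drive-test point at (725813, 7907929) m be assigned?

F3

Column index: ⌊(725813 − 712491) / 2582⌋ = ⌊5.160⌋ = 5 → column F
Row offset from origin: ⌊(7907929 − 7898613) / 2209⌋ = ⌊4.217⌋ = 4 → row 3 (counted from top)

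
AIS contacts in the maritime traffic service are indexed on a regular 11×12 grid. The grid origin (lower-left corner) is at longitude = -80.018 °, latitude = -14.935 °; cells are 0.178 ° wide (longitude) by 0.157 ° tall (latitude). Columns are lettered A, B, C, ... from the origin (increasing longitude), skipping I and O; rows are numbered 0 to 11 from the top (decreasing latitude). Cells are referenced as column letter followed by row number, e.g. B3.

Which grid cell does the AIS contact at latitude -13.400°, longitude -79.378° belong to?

D2

Column index: ⌊(-79.378 − -80.018) / 0.178⌋ = ⌊3.596⌋ = 3 → column D
Row offset from origin: ⌊(-13.400 − -14.935) / 0.157⌋ = ⌊9.777⌋ = 9 → row 2 (counted from top)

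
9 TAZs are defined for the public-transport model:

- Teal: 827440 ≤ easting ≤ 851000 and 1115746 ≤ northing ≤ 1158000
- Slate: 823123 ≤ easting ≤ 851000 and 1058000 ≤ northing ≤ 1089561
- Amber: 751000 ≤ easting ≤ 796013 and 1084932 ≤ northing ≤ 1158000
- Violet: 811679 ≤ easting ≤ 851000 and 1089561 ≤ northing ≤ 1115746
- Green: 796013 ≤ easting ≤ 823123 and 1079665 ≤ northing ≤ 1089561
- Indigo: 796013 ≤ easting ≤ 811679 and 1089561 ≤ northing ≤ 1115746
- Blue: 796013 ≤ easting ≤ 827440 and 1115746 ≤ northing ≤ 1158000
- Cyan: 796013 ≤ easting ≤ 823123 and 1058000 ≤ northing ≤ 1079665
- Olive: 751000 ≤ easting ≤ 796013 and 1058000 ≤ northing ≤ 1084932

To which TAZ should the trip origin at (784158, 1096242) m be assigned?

The point has easting = 784158 and northing = 1096242.
Only Amber satisfies 751000 ≤ easting ≤ 796013 and 1084932 ≤ northing ≤ 1158000.

Amber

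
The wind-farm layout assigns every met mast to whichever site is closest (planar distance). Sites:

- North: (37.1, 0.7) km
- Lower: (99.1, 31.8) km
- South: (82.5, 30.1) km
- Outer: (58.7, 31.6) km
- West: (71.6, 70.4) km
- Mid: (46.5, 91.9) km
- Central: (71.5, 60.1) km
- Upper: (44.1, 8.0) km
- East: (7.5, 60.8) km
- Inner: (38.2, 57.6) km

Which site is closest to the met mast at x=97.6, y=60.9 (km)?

Central

Squared distances to each site:
North: 7284.290; Lower: 849.060; South: 1176.650; Outer: 2371.700; West: 766.250; Mid: 3572.210; Central: 681.850; Upper: 5660.660; East: 8118.020; Inner: 3539.250.
Minimum at Central.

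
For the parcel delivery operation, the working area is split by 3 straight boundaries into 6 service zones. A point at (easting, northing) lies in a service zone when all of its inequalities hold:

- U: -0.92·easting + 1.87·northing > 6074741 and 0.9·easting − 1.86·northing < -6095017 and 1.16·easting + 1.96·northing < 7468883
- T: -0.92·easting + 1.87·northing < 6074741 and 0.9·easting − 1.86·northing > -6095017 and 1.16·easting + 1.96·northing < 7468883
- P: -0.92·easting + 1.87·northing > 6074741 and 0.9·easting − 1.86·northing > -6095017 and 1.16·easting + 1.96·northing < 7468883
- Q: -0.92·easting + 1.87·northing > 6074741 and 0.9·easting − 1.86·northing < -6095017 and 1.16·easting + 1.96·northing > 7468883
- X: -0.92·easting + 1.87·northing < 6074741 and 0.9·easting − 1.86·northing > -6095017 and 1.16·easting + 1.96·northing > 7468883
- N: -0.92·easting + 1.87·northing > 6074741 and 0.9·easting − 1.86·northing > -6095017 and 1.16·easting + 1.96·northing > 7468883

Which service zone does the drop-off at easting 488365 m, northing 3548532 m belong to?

-0.92·488365 + 1.87·3548532 = 6186459.040, which is > 6074741
0.9·488365 − 1.86·3548532 = -6160741.020, which is < -6095017
1.16·488365 + 1.96·3548532 = 7521626.120, which is > 7468883
This sign pattern matches Q.

Q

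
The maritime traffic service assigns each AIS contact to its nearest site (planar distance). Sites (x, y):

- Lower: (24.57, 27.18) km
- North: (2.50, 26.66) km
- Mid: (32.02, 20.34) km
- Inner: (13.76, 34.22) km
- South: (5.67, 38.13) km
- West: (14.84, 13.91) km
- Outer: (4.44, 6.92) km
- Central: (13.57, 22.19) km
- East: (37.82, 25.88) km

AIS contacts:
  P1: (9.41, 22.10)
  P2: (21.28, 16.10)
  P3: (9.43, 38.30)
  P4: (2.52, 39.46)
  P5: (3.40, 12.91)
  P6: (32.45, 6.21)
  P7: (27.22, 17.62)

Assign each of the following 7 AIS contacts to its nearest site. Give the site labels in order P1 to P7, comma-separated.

P1 → Central (d²=17.31)
P2 → West (d²=46.27)
P3 → South (d²=14.17)
P4 → South (d²=11.69)
P5 → Outer (d²=36.96)
P6 → Mid (d²=199.84)
P7 → Mid (d²=30.44)

Central, West, South, South, Outer, Mid, Mid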